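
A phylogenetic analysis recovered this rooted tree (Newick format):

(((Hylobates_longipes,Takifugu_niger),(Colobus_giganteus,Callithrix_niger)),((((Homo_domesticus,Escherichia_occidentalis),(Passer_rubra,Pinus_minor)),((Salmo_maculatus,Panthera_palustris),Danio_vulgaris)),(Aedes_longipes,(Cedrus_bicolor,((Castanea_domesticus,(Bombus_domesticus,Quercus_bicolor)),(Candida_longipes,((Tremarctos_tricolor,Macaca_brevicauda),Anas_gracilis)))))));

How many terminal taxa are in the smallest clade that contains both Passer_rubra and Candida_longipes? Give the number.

The MRCA of Passer_rubra and Candida_longipes is the node subtending ((((Homo_domesticus,Escherichia_occidentalis),(Passer_rubra,Pinus_minor)),((Salmo_maculatus,Panthera_palustris),Danio_vulgaris)),(Aedes_longipes,(Cedrus_bicolor,((Castanea_domesticus,(Bombus_domesticus,Quercus_bicolor)),(Candida_longipes,((Tremarctos_tricolor,Macaca_brevicauda),Anas_gracilis)))))).
That clade contains 16 terminal taxa: Aedes_longipes, Anas_gracilis, Bombus_domesticus, Candida_longipes, Castanea_domesticus, Cedrus_bicolor, Danio_vulgaris, Escherichia_occidentalis, Homo_domesticus, Macaca_brevicauda, Panthera_palustris, Passer_rubra, Pinus_minor, Quercus_bicolor, Salmo_maculatus, Tremarctos_tricolor.

16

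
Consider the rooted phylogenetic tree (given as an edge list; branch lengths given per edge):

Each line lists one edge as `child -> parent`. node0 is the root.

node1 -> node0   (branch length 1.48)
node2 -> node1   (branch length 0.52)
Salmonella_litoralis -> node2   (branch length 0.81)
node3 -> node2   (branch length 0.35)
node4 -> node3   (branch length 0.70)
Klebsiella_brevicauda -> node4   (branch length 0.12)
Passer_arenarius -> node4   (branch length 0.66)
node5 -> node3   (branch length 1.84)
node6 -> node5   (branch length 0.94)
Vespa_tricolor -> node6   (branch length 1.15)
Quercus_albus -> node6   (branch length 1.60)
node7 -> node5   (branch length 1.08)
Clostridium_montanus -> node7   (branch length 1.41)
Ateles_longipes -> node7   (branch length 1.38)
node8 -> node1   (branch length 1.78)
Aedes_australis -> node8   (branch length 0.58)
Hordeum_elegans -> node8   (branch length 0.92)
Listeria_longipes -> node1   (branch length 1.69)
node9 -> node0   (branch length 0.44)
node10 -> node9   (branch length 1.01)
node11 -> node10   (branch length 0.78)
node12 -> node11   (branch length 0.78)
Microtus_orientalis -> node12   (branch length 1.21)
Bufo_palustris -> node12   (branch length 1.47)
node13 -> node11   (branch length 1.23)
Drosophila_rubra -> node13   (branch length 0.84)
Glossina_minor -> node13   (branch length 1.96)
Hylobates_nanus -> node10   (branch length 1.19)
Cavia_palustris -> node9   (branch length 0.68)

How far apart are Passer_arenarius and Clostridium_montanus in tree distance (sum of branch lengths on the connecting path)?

The path runs Passer_arenarius → … → MRCA → … → Clostridium_montanus; the MRCA is the node subtending ((Klebsiella_brevicauda,Passer_arenarius),((Vespa_tricolor,Quercus_albus),(Clostridium_montanus,Ateles_longipes))).
Branch lengths along that path: 0.66 + 0.70 + 1.84 + 1.08 + 1.41 = 5.69.

5.69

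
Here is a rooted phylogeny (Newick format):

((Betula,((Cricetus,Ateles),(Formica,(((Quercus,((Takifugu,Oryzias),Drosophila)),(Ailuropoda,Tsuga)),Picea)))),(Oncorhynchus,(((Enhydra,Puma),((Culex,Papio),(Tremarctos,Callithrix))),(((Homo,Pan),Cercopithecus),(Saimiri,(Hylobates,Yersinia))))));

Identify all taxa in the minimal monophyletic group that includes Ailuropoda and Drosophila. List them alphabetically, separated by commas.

Tracing Ailuropoda: it sits inside (Ailuropoda,Tsuga).
Tracing Drosophila: it sits inside ((Takifugu,Oryzias),Drosophila).
The smallest clade enclosing both is ((Quercus,((Takifugu,Oryzias),Drosophila)),(Ailuropoda,Tsuga)); the answer is its 6 terminal taxa in alphabetical order.

Ailuropoda, Drosophila, Oryzias, Quercus, Takifugu, Tsuga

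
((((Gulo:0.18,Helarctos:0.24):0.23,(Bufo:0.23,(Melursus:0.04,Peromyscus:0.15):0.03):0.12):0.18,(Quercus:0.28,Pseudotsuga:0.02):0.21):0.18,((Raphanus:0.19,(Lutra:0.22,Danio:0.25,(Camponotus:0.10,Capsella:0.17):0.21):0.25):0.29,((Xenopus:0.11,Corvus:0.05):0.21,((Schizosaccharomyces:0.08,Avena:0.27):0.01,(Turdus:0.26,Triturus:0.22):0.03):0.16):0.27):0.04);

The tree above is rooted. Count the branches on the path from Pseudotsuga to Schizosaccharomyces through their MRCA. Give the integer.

8

The MRCA of Pseudotsuga and Schizosaccharomyces is the root of the tree.
From Pseudotsuga up to that node: 3 branches. From Schizosaccharomyces up to the same node: 5 branches. Total: 3 + 5 = 8.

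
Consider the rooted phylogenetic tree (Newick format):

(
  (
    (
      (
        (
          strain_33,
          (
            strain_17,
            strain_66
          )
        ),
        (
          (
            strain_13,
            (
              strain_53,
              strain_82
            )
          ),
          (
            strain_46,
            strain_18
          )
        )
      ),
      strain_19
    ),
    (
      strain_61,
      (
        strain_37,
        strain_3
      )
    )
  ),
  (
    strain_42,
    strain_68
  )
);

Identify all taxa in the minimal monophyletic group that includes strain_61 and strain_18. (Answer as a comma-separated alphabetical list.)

Tracing strain_61: it sits inside (strain_61,(strain_37,strain_3)).
Tracing strain_18: it sits inside (strain_46,strain_18).
The smallest clade enclosing both is ((((strain_33,(strain_17,strain_66)),((strain_13,(strain_53,strain_82)),(strain_46,strain_18))),strain_19),(strain_61,(strain_37,strain_3))); the answer is its 12 terminal taxa in alphabetical order.

strain_13, strain_17, strain_18, strain_19, strain_3, strain_33, strain_37, strain_46, strain_53, strain_61, strain_66, strain_82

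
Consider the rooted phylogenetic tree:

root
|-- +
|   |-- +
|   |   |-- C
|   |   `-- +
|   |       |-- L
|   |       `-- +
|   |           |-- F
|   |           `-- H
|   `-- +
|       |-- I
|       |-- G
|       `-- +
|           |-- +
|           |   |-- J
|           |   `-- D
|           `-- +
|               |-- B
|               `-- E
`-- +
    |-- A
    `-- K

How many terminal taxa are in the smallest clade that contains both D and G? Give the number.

The MRCA of D and G is the node subtending (I,G,((J,D),(B,E))).
That clade contains 6 terminal taxa: B, D, E, G, I, J.

6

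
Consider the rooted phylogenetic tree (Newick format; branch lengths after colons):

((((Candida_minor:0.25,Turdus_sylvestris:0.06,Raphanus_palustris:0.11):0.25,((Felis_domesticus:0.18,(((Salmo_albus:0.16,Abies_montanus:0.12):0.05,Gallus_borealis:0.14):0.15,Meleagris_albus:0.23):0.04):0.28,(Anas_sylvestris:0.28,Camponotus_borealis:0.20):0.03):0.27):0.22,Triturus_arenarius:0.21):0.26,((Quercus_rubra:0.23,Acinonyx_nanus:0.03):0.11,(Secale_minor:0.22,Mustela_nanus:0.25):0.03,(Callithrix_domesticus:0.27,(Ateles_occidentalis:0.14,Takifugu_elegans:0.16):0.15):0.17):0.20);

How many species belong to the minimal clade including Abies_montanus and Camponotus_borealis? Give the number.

The MRCA of Abies_montanus and Camponotus_borealis is the node subtending ((Felis_domesticus,(((Salmo_albus,Abies_montanus),Gallus_borealis),Meleagris_albus)),(Anas_sylvestris,Camponotus_borealis)).
That clade contains 7 terminal taxa: Abies_montanus, Anas_sylvestris, Camponotus_borealis, Felis_domesticus, Gallus_borealis, Meleagris_albus, Salmo_albus.

7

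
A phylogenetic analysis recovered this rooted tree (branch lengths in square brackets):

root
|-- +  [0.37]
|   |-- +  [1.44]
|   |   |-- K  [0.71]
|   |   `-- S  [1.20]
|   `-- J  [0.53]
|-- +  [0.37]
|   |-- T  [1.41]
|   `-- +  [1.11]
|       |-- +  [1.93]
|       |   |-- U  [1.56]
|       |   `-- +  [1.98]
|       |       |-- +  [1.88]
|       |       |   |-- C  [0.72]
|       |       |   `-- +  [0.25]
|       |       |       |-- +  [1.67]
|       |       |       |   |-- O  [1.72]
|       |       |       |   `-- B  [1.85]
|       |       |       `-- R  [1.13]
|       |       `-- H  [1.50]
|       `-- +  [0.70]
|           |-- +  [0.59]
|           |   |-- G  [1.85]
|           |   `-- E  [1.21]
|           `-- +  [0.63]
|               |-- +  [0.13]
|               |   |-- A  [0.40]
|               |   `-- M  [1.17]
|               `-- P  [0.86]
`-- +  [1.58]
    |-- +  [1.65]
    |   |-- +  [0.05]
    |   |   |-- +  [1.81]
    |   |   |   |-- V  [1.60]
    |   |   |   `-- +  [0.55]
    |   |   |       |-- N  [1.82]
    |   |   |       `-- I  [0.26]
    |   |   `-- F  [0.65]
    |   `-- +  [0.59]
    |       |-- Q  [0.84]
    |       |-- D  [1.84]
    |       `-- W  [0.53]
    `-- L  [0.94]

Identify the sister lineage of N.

N attaches to the tree at the node subtending (N,I).
The other lineage descending from that same node — the sister group — is the single tip I.

I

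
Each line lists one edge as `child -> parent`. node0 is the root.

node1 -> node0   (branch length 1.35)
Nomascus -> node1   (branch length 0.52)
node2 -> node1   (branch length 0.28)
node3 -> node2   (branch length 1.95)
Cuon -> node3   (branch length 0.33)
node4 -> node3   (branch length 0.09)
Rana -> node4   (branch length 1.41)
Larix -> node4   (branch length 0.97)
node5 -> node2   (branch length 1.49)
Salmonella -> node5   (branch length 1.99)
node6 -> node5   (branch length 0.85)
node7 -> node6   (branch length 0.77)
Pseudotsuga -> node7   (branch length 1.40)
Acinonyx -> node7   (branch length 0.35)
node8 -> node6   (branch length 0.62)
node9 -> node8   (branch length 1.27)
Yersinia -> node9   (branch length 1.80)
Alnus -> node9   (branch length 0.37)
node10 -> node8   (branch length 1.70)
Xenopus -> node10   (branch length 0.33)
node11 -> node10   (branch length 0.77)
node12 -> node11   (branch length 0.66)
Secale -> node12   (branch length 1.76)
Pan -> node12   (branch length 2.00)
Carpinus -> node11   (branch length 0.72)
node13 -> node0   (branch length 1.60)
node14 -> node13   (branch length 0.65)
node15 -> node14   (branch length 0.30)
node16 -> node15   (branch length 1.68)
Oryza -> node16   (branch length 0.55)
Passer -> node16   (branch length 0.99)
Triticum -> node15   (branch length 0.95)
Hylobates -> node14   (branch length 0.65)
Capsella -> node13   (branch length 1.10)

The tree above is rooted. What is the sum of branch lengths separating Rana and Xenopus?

8.44

The path runs Rana → … → MRCA → … → Xenopus; the MRCA is the node subtending ((Cuon,(Rana,Larix)),(Salmonella,((Pseudotsuga,Acinonyx),((Yersinia,Alnus),(Xenopus,((Secale,Pan),Carpinus)))))).
Branch lengths along that path: 1.41 + 0.09 + 1.95 + 1.49 + 0.85 + 0.62 + 1.70 + 0.33 = 8.44.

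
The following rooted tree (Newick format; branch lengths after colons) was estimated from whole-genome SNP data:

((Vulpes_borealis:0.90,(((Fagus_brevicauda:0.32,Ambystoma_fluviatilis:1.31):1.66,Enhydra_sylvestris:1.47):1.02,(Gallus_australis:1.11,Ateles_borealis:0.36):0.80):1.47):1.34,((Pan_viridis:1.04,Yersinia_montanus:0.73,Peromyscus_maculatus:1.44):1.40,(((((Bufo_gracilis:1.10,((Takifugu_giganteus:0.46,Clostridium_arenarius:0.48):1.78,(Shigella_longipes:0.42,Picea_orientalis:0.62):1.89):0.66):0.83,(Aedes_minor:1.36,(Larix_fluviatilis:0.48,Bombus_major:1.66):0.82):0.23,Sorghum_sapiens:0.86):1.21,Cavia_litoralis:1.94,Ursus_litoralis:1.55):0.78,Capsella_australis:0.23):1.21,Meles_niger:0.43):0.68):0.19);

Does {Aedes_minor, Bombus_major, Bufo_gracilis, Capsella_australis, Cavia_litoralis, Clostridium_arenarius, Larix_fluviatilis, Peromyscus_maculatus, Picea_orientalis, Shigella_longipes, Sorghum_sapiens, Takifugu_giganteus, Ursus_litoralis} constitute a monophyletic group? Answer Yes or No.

No

The MRCA of the listed taxa subtends ((Pan_viridis,Yersinia_montanus,Peromyscus_maculatus),(((((Bufo_gracilis,((Takifugu_giganteus,Clostridium_arenarius),(Shigella_longipes,Picea_orientalis))),(Aedes_minor,(Larix_fluviatilis,Bombus_major)),Sorghum_sapiens),Cavia_litoralis,Ursus_litoralis),Capsella_australis),Meles_niger)).
That clade also contains Meles_niger, Pan_viridis, Yersinia_montanus, which are not in the proposed group, so the group is not monophyletic.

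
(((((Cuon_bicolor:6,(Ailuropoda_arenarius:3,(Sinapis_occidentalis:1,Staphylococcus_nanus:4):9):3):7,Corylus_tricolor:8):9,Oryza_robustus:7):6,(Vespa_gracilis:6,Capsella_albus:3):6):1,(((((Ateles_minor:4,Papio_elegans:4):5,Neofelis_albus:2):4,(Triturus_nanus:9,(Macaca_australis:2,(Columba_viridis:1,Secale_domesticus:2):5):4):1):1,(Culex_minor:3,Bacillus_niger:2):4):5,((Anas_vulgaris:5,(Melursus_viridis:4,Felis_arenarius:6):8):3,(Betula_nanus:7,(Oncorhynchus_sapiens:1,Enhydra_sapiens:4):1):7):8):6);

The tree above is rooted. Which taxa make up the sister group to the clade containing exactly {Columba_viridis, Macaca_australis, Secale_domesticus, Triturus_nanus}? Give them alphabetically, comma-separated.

The clade containing exactly {Columba_viridis, Macaca_australis, Secale_domesticus, Triturus_nanus} attaches to the tree at the node subtending (((Ateles_minor,Papio_elegans),Neofelis_albus),(Triturus_nanus,(Macaca_australis,(Columba_viridis,Secale_domesticus)))).
The other lineage descending from that same node — the sister group — is ((Ateles_minor,Papio_elegans),Neofelis_albus); its 3 tips in alphabetical order are the answer.

Ateles_minor, Neofelis_albus, Papio_elegans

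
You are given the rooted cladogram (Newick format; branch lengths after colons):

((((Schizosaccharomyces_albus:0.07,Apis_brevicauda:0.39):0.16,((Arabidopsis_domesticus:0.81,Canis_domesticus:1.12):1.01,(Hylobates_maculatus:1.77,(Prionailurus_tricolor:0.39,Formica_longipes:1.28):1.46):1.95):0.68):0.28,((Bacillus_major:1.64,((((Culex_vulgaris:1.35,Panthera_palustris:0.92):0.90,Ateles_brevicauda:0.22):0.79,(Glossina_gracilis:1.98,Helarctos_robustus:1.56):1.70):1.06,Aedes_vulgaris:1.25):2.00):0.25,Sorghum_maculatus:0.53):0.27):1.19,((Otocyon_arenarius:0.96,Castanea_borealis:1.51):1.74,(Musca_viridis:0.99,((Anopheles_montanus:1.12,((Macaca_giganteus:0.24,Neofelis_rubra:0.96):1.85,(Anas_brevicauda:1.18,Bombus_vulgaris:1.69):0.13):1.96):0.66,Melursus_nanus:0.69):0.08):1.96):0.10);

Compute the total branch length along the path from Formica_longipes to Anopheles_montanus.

10.76

The path runs Formica_longipes → … → MRCA → … → Anopheles_montanus; the MRCA is the root of the tree.
Branch lengths along that path: 1.28 + 1.46 + 1.95 + 0.68 + 0.28 + 1.19 + 0.10 + 1.96 + 0.08 + 0.66 + 1.12 = 10.76.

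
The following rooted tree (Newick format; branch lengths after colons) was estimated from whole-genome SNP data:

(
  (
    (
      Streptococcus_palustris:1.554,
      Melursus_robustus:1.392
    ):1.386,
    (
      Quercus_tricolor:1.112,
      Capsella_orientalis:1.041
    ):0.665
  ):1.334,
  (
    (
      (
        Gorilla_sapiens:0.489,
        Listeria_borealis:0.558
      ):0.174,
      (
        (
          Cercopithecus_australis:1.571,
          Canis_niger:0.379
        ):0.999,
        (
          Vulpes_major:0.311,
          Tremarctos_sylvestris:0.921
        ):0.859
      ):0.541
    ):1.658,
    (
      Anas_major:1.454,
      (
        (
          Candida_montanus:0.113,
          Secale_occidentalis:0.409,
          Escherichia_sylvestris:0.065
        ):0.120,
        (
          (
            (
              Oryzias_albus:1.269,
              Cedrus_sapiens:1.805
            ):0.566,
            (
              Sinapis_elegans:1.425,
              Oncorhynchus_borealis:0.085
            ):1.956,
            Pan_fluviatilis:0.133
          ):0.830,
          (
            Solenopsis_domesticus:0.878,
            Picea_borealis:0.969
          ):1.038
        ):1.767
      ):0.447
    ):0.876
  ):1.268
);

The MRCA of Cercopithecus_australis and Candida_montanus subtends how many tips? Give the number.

17

The MRCA of Cercopithecus_australis and Candida_montanus is the node subtending (((Gorilla_sapiens,Listeria_borealis),((Cercopithecus_australis,Canis_niger),(Vulpes_major,Tremarctos_sylvestris))),(Anas_major,((Candida_montanus,Secale_occidentalis,Escherichia_sylvestris),(((Oryzias_albus,Cedrus_sapiens),(Sinapis_elegans,Oncorhynchus_borealis),Pan_fluviatilis),(Solenopsis_domesticus,Picea_borealis))))).
That clade contains 17 terminal taxa: Anas_major, Candida_montanus, Canis_niger, Cedrus_sapiens, Cercopithecus_australis, Escherichia_sylvestris, Gorilla_sapiens, Listeria_borealis, Oncorhynchus_borealis, Oryzias_albus, Pan_fluviatilis, Picea_borealis, Secale_occidentalis, Sinapis_elegans, Solenopsis_domesticus, Tremarctos_sylvestris, Vulpes_major.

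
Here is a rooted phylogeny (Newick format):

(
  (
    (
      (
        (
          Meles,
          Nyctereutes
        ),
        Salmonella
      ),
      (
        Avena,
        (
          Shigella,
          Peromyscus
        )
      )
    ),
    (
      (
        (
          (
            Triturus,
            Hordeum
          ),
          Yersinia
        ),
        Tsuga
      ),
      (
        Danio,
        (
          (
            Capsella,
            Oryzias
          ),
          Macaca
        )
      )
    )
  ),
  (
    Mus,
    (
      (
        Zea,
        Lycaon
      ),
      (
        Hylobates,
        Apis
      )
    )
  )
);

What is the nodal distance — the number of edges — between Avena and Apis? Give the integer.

8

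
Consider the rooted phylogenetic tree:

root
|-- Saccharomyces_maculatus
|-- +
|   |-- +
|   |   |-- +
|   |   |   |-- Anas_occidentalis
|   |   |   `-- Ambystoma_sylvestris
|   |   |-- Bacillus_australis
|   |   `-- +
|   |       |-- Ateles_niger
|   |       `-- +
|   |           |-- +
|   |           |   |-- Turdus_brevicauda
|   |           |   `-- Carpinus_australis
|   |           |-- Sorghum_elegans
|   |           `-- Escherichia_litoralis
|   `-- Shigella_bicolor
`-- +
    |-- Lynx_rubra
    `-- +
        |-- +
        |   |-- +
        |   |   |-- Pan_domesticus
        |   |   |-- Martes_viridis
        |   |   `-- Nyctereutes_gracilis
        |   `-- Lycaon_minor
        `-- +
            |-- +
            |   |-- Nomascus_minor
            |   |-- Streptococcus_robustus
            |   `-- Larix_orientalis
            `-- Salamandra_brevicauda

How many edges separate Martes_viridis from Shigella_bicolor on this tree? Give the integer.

The MRCA of Martes_viridis and Shigella_bicolor is the root of the tree.
From Martes_viridis up to that node: 5 branches. From Shigella_bicolor up to the same node: 2 branches. Total: 5 + 2 = 7.

7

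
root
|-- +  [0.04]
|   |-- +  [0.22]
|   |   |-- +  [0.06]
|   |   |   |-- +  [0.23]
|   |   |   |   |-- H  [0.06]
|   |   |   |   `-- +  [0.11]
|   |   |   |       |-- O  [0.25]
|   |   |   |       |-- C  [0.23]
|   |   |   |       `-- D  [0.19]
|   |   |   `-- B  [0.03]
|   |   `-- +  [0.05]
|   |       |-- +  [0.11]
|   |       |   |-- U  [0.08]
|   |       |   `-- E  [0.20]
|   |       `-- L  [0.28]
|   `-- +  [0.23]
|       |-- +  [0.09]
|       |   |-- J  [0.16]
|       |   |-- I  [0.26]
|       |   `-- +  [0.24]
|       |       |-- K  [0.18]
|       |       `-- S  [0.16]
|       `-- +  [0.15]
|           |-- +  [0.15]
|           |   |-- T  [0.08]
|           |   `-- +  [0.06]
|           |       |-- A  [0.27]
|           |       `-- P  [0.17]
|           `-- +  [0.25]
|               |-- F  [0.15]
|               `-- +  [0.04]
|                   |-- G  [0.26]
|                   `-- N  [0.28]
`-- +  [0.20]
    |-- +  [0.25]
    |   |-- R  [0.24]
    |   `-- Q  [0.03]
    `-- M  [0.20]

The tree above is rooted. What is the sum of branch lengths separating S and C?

1.57

The path runs S → … → MRCA → … → C; the MRCA is the node subtending ((((H,(O,C,D)),B),((U,E),L)),((J,I,(K,S)),((T,(A,P)),(F,(G,N))))).
Branch lengths along that path: 0.16 + 0.24 + 0.09 + 0.23 + 0.22 + 0.06 + 0.23 + 0.11 + 0.23 = 1.57.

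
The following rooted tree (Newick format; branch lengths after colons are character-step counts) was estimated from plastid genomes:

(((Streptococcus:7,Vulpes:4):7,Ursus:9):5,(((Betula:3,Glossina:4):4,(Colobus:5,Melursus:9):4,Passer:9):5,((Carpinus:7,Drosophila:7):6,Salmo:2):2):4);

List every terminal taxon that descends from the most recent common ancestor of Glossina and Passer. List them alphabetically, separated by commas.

Betula, Colobus, Glossina, Melursus, Passer

Tracing Glossina: it sits inside (Betula,Glossina).
Tracing Passer: it sits inside ((Betula,Glossina),(Colobus,Melursus),Passer).
The smallest clade enclosing both is ((Betula,Glossina),(Colobus,Melursus),Passer); the answer is its 5 terminal taxa in alphabetical order.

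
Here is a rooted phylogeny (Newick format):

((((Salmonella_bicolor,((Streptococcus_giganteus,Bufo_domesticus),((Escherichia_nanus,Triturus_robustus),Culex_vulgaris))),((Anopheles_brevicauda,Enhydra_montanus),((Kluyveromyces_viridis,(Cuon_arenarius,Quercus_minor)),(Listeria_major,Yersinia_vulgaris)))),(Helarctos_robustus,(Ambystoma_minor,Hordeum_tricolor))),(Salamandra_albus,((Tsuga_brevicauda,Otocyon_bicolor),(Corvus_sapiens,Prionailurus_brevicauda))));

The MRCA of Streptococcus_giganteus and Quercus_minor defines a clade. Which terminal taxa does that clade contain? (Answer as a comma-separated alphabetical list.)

Tracing Streptococcus_giganteus: it sits inside (Streptococcus_giganteus,Bufo_domesticus).
Tracing Quercus_minor: it sits inside (Cuon_arenarius,Quercus_minor).
The smallest clade enclosing both is ((Salmonella_bicolor,((Streptococcus_giganteus,Bufo_domesticus),((Escherichia_nanus,Triturus_robustus),Culex_vulgaris))),((Anopheles_brevicauda,Enhydra_montanus),((Kluyveromyces_viridis,(Cuon_arenarius,Quercus_minor)),(Listeria_major,Yersinia_vulgaris)))); the answer is its 13 terminal taxa in alphabetical order.

Anopheles_brevicauda, Bufo_domesticus, Culex_vulgaris, Cuon_arenarius, Enhydra_montanus, Escherichia_nanus, Kluyveromyces_viridis, Listeria_major, Quercus_minor, Salmonella_bicolor, Streptococcus_giganteus, Triturus_robustus, Yersinia_vulgaris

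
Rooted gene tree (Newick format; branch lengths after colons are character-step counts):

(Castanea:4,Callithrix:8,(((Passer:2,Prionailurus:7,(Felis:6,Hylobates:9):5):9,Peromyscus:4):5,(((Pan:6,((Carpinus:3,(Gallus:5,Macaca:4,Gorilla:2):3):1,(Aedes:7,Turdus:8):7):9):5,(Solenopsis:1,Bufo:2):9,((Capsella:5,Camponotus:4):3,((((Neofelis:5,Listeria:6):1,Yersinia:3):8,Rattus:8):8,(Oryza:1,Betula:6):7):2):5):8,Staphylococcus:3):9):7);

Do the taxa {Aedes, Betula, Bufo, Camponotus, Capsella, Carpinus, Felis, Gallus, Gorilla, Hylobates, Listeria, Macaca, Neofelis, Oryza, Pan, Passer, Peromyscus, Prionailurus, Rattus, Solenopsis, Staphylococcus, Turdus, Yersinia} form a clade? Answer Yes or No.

Yes

The most recent common ancestor of these taxa subtends (((Passer,Prionailurus,(Felis,Hylobates)),Peromyscus),(((Pan,((Carpinus,(Gallus,Macaca,Gorilla)),(Aedes,Turdus))),(Solenopsis,Bufo),((Capsella,Camponotus),((((Neofelis,Listeria),Yersinia),Rattus),(Oryza,Betula)))),Staphylococcus)).
That clade has exactly 23 tips — every listed taxon and nothing else — so the group is monophyletic.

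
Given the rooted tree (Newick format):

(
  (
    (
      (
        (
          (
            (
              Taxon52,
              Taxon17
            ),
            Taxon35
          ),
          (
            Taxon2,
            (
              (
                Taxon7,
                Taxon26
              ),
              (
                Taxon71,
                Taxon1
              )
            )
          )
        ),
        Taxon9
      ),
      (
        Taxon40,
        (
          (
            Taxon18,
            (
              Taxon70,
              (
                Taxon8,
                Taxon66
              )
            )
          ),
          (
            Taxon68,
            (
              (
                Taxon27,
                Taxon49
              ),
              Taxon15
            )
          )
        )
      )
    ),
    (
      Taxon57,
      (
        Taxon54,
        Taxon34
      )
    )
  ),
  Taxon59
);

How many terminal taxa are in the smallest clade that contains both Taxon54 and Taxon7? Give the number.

The MRCA of Taxon54 and Taxon7 is the node subtending ((((((Taxon52,Taxon17),Taxon35),(Taxon2,((Taxon7,Taxon26),(Taxon71,Taxon1)))),Taxon9),(Taxon40,((Taxon18,(Taxon70,(Taxon8,Taxon66))),(Taxon68,((Taxon27,Taxon49),Taxon15))))),(Taxon57,(Taxon54,Taxon34))).
That clade contains 21 terminal taxa: Taxon1, Taxon15, Taxon17, Taxon18, Taxon2, Taxon26, Taxon27, Taxon34, Taxon35, Taxon40, Taxon49, Taxon52, Taxon54, Taxon57, Taxon66, Taxon68, Taxon7, Taxon70, Taxon71, Taxon8, Taxon9.

21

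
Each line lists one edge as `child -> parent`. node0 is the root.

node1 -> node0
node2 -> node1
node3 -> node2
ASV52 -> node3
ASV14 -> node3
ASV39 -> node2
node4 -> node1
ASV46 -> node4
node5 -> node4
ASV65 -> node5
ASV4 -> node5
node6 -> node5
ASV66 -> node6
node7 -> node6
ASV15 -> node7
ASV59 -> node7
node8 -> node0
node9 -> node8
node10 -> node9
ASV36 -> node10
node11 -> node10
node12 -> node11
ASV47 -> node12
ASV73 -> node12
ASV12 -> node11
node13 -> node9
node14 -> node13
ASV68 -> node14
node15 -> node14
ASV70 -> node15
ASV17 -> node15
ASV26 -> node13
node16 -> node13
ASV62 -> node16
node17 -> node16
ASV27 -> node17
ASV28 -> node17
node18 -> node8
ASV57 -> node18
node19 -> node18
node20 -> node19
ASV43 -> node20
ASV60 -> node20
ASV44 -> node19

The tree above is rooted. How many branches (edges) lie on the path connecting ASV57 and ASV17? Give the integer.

7

The MRCA of ASV57 and ASV17 is the node subtending (((ASV36,((ASV47,ASV73),ASV12)),((ASV68,(ASV70,ASV17)),ASV26,(ASV62,(ASV27,ASV28)))),(ASV57,((ASV43,ASV60),ASV44))).
From ASV57 up to that node: 2 branches. From ASV17 up to the same node: 5 branches. Total: 2 + 5 = 7.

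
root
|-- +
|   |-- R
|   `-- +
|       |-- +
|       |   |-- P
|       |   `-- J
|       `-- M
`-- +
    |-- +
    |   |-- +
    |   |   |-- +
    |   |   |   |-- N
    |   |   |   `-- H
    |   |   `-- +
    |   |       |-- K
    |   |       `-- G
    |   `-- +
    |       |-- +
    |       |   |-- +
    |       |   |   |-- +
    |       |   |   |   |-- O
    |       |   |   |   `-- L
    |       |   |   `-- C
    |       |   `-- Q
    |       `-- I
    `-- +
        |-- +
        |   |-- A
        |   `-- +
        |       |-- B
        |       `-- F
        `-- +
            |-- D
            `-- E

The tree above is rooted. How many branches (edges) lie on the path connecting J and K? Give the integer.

The MRCA of J and K is the root of the tree.
From J up to that node: 4 branches. From K up to the same node: 5 branches. Total: 4 + 5 = 9.

9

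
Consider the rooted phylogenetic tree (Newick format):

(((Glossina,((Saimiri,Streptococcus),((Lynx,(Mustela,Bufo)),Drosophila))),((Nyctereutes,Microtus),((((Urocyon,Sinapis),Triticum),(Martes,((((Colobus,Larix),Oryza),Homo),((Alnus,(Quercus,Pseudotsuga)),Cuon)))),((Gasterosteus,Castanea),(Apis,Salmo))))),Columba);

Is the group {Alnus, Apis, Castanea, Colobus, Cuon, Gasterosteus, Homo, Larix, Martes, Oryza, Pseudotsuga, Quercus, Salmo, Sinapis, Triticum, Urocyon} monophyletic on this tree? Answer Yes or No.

Yes

The most recent common ancestor of these taxa subtends ((((Urocyon,Sinapis),Triticum),(Martes,((((Colobus,Larix),Oryza),Homo),((Alnus,(Quercus,Pseudotsuga)),Cuon)))),((Gasterosteus,Castanea),(Apis,Salmo))).
That clade has exactly 16 tips — every listed taxon and nothing else — so the group is monophyletic.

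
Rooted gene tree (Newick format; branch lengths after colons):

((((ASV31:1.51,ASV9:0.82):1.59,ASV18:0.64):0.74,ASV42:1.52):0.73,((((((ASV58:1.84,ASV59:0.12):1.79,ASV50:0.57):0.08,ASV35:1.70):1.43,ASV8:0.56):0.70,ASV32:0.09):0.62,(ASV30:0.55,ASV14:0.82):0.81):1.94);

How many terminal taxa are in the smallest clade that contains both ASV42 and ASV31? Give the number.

4

The MRCA of ASV42 and ASV31 is the node subtending (((ASV31,ASV9),ASV18),ASV42).
That clade contains 4 terminal taxa: ASV18, ASV31, ASV42, ASV9.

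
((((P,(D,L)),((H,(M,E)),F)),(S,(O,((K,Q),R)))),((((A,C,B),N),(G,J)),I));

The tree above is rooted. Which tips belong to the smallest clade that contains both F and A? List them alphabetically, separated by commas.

A, B, C, D, E, F, G, H, I, J, K, L, M, N, O, P, Q, R, S

Tracing F: it sits inside ((H,(M,E)),F).
Tracing A: it sits inside (A,C,B).
The smallest clade enclosing both is the whole tree (their MRCA is the root), so the answer is all 19 tips in alphabetical order.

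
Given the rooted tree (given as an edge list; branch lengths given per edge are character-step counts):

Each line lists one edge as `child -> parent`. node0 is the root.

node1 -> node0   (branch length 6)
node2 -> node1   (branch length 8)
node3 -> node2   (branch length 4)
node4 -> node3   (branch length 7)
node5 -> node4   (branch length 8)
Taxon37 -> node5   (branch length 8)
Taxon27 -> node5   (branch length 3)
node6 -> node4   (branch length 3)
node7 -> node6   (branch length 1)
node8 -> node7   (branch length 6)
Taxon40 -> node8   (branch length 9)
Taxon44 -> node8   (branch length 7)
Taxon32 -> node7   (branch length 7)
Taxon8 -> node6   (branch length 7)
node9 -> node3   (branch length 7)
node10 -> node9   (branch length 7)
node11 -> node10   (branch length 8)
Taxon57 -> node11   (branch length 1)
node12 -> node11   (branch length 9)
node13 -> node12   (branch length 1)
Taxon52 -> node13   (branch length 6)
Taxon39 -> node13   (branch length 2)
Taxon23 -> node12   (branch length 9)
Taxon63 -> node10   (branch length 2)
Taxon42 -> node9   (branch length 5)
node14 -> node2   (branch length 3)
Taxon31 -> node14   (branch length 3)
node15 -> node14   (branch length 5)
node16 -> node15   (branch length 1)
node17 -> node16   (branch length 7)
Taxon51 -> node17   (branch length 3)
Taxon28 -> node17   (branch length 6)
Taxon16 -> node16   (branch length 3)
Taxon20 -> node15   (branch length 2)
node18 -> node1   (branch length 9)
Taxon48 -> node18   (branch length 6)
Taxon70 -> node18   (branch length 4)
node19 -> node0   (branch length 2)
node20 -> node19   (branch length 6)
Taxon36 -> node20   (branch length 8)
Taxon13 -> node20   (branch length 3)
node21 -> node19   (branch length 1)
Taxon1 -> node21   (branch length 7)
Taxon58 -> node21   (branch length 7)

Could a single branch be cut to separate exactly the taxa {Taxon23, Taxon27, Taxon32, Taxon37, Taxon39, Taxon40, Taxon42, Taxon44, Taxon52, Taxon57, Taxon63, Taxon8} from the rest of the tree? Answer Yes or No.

Yes

The most recent common ancestor of these taxa subtends (((Taxon37,Taxon27),(((Taxon40,Taxon44),Taxon32),Taxon8)),(((Taxon57,((Taxon52,Taxon39),Taxon23)),Taxon63),Taxon42)).
That clade has exactly 12 tips — every listed taxon and nothing else — so the group is monophyletic.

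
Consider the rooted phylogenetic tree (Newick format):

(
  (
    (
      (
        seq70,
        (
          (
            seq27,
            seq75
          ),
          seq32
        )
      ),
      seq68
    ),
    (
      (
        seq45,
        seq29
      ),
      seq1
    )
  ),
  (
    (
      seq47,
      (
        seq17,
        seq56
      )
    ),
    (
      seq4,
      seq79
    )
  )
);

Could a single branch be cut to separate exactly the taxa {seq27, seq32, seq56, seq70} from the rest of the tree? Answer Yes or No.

The MRCA of the listed taxa is the root, so the smallest clade containing them is the whole tree.
That clade also contains seq1, seq17, seq29, seq4, seq45, seq47, seq68, seq75, seq79, which are not in the proposed group, so the group is not monophyletic.

No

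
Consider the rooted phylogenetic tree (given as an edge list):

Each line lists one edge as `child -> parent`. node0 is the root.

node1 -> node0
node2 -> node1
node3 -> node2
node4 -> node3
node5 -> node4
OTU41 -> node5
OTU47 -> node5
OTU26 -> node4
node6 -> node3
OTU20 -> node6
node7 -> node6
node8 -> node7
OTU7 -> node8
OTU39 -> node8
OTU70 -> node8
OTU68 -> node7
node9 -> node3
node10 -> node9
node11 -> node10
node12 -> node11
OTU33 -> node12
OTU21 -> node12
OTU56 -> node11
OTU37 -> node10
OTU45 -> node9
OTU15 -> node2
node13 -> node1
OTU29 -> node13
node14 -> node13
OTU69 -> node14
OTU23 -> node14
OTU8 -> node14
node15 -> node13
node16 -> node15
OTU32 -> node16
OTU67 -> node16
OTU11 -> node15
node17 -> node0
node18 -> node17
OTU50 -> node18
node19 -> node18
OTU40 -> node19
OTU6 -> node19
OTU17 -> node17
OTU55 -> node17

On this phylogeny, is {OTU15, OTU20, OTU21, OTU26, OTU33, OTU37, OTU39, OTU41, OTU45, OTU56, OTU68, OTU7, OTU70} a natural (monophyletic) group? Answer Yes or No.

No

The MRCA of the listed taxa subtends ((((OTU41,OTU47),OTU26),(OTU20,((OTU7,OTU39,OTU70),OTU68)),((((OTU33,OTU21),OTU56),OTU37),OTU45)),OTU15).
That clade also contains OTU47, which is not in the proposed group, so the group is not monophyletic.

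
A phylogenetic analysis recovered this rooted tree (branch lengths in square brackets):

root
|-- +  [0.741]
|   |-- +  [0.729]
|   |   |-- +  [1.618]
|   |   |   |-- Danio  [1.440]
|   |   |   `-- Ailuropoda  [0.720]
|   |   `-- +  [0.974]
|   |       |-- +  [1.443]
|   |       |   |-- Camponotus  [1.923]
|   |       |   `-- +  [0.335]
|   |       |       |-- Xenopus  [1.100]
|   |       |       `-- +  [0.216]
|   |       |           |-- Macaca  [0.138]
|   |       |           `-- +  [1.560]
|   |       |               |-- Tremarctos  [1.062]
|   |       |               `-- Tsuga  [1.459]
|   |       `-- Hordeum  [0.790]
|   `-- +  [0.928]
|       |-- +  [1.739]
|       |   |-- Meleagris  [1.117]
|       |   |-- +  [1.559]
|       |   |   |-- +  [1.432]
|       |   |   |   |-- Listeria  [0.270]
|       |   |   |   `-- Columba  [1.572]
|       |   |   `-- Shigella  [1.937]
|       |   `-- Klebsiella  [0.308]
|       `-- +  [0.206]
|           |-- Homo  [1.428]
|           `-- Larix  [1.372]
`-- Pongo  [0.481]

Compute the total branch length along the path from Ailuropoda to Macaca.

The path runs Ailuropoda → … → MRCA → … → Macaca; the MRCA is the node subtending ((Danio,Ailuropoda),((Camponotus,(Xenopus,(Macaca,(Tremarctos,Tsuga)))),Hordeum)).
Branch lengths along that path: 0.720 + 1.618 + 0.974 + 1.443 + 0.335 + 0.216 + 0.138 = 5.444.

5.444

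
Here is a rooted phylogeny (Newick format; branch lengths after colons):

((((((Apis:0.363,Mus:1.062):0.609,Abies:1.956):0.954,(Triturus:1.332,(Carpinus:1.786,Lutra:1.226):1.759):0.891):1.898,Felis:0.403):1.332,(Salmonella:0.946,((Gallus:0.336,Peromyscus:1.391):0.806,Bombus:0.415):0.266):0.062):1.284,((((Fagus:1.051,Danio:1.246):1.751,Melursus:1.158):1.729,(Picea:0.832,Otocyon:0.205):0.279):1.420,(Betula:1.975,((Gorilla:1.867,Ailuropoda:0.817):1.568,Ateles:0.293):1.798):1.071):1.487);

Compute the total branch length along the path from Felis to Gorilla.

10.810

The path runs Felis → … → MRCA → … → Gorilla; the MRCA is the root of the tree.
Branch lengths along that path: 0.403 + 1.332 + 1.284 + 1.487 + 1.071 + 1.798 + 1.568 + 1.867 = 10.810.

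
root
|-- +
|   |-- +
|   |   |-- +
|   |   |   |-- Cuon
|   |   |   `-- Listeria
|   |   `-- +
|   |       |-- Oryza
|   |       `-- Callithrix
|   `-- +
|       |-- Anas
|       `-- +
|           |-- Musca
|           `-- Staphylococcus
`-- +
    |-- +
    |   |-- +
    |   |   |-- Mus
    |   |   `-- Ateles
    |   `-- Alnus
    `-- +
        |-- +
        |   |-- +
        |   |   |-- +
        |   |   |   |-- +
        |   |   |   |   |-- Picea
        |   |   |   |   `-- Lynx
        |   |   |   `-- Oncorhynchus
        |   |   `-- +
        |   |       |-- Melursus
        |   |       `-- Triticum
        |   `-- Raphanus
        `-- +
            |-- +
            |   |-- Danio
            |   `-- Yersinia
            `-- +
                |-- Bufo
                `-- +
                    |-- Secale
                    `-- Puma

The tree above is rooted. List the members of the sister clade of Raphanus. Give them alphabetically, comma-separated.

Lynx, Melursus, Oncorhynchus, Picea, Triticum

Raphanus attaches to the tree at the node subtending ((((Picea,Lynx),Oncorhynchus),(Melursus,Triticum)),Raphanus).
The other lineage descending from that same node — the sister group — is (((Picea,Lynx),Oncorhynchus),(Melursus,Triticum)); its 5 tips in alphabetical order are the answer.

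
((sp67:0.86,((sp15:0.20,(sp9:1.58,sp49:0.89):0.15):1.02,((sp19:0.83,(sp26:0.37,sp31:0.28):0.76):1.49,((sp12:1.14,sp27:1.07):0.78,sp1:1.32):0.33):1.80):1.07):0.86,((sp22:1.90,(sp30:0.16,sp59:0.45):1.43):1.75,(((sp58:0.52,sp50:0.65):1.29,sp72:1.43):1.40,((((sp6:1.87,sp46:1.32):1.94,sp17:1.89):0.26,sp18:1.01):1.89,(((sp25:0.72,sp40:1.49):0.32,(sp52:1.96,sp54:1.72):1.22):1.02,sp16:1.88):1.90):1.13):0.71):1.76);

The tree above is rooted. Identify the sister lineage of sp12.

sp12 attaches to the tree at the node subtending (sp12,sp27).
The other lineage descending from that same node — the sister group — is the single tip sp27.

sp27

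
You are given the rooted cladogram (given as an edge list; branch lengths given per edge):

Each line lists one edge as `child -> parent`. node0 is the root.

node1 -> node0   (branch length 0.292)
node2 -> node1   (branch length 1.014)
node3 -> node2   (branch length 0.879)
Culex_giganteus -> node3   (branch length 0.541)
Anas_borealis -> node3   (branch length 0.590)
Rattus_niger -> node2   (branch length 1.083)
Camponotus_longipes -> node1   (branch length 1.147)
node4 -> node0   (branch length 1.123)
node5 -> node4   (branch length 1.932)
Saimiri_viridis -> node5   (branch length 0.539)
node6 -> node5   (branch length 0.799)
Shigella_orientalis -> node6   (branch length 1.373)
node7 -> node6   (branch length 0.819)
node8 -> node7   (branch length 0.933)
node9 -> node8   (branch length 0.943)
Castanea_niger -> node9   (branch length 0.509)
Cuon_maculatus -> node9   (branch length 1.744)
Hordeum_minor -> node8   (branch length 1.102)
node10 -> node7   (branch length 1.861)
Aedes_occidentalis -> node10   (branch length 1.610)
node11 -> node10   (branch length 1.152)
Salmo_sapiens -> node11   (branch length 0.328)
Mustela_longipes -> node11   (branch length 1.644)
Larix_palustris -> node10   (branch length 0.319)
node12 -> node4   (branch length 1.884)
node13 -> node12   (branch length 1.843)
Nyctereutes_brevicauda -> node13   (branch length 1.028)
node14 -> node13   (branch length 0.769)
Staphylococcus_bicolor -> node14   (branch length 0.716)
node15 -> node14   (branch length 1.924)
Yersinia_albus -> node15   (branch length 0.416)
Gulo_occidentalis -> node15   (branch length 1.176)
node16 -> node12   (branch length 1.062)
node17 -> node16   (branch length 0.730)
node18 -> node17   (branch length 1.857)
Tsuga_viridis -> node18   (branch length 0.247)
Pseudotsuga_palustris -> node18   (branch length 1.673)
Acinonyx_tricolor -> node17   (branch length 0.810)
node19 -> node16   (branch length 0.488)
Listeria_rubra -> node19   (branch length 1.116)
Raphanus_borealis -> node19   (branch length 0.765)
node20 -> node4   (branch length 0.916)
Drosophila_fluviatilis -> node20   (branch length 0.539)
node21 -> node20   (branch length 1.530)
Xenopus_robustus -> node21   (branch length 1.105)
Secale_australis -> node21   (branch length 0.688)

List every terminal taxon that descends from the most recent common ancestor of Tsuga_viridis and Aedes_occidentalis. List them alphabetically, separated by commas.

Acinonyx_tricolor, Aedes_occidentalis, Castanea_niger, Cuon_maculatus, Drosophila_fluviatilis, Gulo_occidentalis, Hordeum_minor, Larix_palustris, Listeria_rubra, Mustela_longipes, Nyctereutes_brevicauda, Pseudotsuga_palustris, Raphanus_borealis, Saimiri_viridis, Salmo_sapiens, Secale_australis, Shigella_orientalis, Staphylococcus_bicolor, Tsuga_viridis, Xenopus_robustus, Yersinia_albus

Tracing Tsuga_viridis: it sits inside (Tsuga_viridis,Pseudotsuga_palustris).
Tracing Aedes_occidentalis: it sits inside (Aedes_occidentalis,(Salmo_sapiens,Mustela_longipes),Larix_palustris).
The smallest clade enclosing both is ((Saimiri_viridis,(Shigella_orientalis,(((Castanea_niger,Cuon_maculatus),Hordeum_minor),(Aedes_occidentalis,(Salmo_sapiens,Mustela_longipes),Larix_palustris)))),((Nyctereutes_brevicauda,(Staphylococcus_bicolor,(Yersinia_albus,Gulo_occidentalis))),(((Tsuga_viridis,Pseudotsuga_palustris),Acinonyx_tricolor),(Listeria_rubra,Raphanus_borealis))),(Drosophila_fluviatilis,(Xenopus_robustus,Secale_australis))); the answer is its 21 terminal taxa in alphabetical order.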